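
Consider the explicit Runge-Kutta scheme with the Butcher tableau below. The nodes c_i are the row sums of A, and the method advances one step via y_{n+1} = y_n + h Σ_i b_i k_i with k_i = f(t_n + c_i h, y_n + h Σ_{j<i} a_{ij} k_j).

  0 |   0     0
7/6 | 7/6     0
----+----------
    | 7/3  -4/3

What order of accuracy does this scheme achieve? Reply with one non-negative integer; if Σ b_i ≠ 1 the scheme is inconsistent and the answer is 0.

1

b = (7/3, -4/3)
c = (0, 7/6)
Σ b_i: 7/3·1 + (-4/3)·1 = 1 ✓
b·c: (-4/3)·7/6 = -14/9 ≠ 1/2 ⇒ order 1.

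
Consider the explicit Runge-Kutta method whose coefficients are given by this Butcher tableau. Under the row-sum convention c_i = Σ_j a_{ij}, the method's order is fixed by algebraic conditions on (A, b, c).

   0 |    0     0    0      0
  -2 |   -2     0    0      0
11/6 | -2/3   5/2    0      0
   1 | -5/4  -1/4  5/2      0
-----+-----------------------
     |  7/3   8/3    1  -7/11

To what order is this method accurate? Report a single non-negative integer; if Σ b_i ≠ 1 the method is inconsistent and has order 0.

b = (7/3, 8/3, 1, -7/11)
c = (0, -2, 11/6, 1)
Ac = (0, 0, -5, 61/12)
Σ b_i: 7/3·1 + 8/3·1 + 1·1 + (-7/11)·1 = 59/11 ≠ 1 ⇒ order 0.

0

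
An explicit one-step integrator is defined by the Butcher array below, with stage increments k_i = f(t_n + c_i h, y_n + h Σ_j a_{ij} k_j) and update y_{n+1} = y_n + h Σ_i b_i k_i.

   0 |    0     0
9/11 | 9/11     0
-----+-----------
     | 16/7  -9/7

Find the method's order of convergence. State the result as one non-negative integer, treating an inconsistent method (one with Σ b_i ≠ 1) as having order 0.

b = (16/7, -9/7)
c = (0, 9/11)
Σ b_i: 16/7·1 + (-9/7)·1 = 1 ✓
b·c: (-9/7)·9/11 = -81/77 ≠ 1/2 ⇒ order 1.

1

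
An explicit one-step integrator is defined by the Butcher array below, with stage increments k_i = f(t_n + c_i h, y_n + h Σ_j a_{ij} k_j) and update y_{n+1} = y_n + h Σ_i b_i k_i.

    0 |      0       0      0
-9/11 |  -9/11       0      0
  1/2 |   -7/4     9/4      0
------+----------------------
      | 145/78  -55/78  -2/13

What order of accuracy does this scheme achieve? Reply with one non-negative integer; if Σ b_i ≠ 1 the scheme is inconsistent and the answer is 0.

b = (145/78, -55/78, -2/13)
c = (0, -9/11, 1/2)
Ac = (0, 0, -81/44)
Σ b_i: 145/78·1 + (-55/78)·1 + (-2/13)·1 = 1 ✓
b·c: (-55/78)·(-9/11) + (-2/13)·1/2 = 1/2 ✓
b·c²: (-55/78)·81/121 + (-2/13)·1/4 = -73/143 ≠ 1/3 ⇒ order 2.
b·Ac: (-2/13)·(-81/44) = 81/286 ≠ 1/6

2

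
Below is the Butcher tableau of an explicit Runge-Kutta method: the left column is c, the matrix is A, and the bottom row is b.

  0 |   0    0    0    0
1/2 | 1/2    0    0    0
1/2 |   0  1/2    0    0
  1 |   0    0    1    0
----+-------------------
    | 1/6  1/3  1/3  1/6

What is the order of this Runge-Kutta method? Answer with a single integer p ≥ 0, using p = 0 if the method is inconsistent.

4

b = (1/6, 1/3, 1/3, 1/6)
c = (0, 1/2, 1/2, 1)
Ac = (0, 0, 1/4, 1/2)
Σ b_i: 1/6·1 + 1/3·1 + 1/3·1 + 1/6·1 = 1 ✓
b·c: 1/3·1/2 + 1/3·1/2 + 1/6·1 = 1/2 ✓
b·c²: 1/3·1/4 + 1/3·1/4 + 1/6·1 = 1/3 ✓
b·Ac: 1/3·1/4 + 1/6·1/2 = 1/6 ✓
b·c³: 1/3·1/8 + 1/3·1/8 + 1/6·1 = 1/4 ✓
b·(c∘Ac): 1/3·1/8 + 1/6·1/2 = 1/8 ✓
b·Ac²: 1/3·1/8 + 1/6·1/4 = 1/12 ✓
b·A²c: 1/6·1/4 = 1/24 ✓; 4 stages ⇒ order 4.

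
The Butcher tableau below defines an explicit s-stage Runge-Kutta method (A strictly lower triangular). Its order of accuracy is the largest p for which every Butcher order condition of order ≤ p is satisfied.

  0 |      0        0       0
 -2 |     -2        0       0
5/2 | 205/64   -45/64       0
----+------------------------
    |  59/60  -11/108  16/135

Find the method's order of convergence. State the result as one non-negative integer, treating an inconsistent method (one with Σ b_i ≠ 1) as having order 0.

b = (59/60, -11/108, 16/135)
c = (0, -2, 5/2)
Ac = (0, 0, 45/32)
Σ b_i: 59/60·1 + (-11/108)·1 + 16/135·1 = 1 ✓
b·c: (-11/108)·(-2) + 16/135·5/2 = 1/2 ✓
b·c²: (-11/108)·4 + 16/135·25/4 = 1/3 ✓
b·Ac: 16/135·45/32 = 1/6 ✓; 3 stages ⇒ order 3.

3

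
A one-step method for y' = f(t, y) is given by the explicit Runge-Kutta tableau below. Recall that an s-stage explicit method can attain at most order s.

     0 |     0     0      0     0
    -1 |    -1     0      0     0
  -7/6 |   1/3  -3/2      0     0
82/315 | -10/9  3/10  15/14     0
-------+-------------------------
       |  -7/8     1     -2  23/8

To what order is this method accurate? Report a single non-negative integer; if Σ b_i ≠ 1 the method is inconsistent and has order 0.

1

b = (-7/8, 1, -2, 23/8)
c = (0, -1, -7/6, 82/315)
Ac = (0, 0, 3/2, -31/20)
Σ b_i: (-7/8)·1 + 1·1 + (-2)·1 + 23/8·1 = 1 ✓
b·c: 1·(-1) + (-2)·(-7/6) + 23/8·82/315 = 2623/1260 ≠ 1/2 ⇒ order 1.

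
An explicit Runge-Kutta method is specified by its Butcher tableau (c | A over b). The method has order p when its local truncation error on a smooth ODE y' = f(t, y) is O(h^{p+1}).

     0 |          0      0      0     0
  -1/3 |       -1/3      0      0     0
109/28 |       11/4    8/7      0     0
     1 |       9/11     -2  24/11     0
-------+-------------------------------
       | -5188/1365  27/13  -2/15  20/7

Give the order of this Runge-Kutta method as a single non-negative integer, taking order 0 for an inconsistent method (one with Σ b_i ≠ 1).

b = (-5188/1365, 27/13, -2/15, 20/7)
c = (0, -1/3, 109/28, 1)
Ac = (0, 0, -8/21, 2116/231)
Σ b_i: (-5188/1365)·1 + 27/13·1 + (-2/15)·1 + 20/7·1 = 1 ✓
b·c: 27/13·(-1/3) + (-2/15)·109/28 + 20/7·1 = 4493/2730 ≠ 1/2 ⇒ order 1.

1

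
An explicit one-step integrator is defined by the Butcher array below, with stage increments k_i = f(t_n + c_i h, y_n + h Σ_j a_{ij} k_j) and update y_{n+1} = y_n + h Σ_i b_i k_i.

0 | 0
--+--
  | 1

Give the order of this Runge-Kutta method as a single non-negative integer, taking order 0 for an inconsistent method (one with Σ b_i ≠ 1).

1

b = (1)
c = (0)
Σ b_i: 1·1 = 1 ✓; 1 stage ⇒ order 1.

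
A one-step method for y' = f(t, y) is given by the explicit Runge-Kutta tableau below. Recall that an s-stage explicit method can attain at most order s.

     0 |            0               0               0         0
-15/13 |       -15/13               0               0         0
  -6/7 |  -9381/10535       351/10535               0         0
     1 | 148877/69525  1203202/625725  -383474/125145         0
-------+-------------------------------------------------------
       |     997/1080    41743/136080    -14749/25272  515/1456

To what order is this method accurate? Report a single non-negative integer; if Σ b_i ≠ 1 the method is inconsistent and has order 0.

4

b = (997/1080, 41743/136080, -14749/25272, 515/1456)
c = (0, -15/13, -6/7, 1)
Ac = (0, 0, -81/2107, 42/103)
Σ b_i: 997/1080·1 + 41743/136080·1 + (-14749/25272)·1 + 515/1456·1 = 1 ✓
b·c: 41743/136080·(-15/13) + (-14749/25272)·(-6/7) + 515/1456·1 = 1/2 ✓
b·c²: 41743/136080·225/169 + (-14749/25272)·36/49 + 515/1456·1 = 1/3 ✓
b·Ac: (-14749/25272)·(-81/2107) + 515/1456·42/103 = 1/6 ✓
b·c³: 41743/136080·(-3375/2197) + (-14749/25272)·(-216/343) + 515/1456·1 = 1/4 ✓
b·(c∘Ac): (-14749/25272)·486/14749 + 515/1456·42/103 = 1/8 ✓
b·Ac²: (-14749/25272)·1215/27391 + 515/1456·6202/20085 = 1/12 ✓
b·A²c: 515/1456·182/1545 = 1/24 ✓; 4 stages ⇒ order 4.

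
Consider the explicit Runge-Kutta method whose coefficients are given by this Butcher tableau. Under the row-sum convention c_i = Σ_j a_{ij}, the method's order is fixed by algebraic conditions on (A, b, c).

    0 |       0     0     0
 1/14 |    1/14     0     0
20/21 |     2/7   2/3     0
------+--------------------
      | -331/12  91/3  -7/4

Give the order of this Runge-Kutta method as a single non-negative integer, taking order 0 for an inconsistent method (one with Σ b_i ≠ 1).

b = (-331/12, 91/3, -7/4)
c = (0, 1/14, 20/21)
Ac = (0, 0, 1/21)
Σ b_i: (-331/12)·1 + 91/3·1 + (-7/4)·1 = 1 ✓
b·c: 91/3·1/14 + (-7/4)·20/21 = 1/2 ✓
b·c²: 91/3·1/196 + (-7/4)·400/441 = -361/252 ≠ 1/3 ⇒ order 2.
b·Ac: (-7/4)·1/21 = -1/12 ≠ 1/6

2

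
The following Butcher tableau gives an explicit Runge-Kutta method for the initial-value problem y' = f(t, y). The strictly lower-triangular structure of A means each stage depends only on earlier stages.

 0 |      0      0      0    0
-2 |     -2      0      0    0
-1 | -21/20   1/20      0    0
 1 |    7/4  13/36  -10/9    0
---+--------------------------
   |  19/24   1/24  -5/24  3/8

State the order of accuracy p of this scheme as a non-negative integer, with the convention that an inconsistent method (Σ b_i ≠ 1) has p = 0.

b = (19/24, 1/24, -5/24, 3/8)
c = (0, -2, -1, 1)
Ac = (0, 0, -1/10, 7/18)
Σ b_i: 19/24·1 + 1/24·1 + (-5/24)·1 + 3/8·1 = 1 ✓
b·c: 1/24·(-2) + (-5/24)·(-1) + 3/8·1 = 1/2 ✓
b·c²: 1/24·4 + (-5/24)·1 + 3/8·1 = 1/3 ✓
b·Ac: (-5/24)·(-1/10) + 3/8·7/18 = 1/6 ✓
b·c³: 1/24·(-8) + (-5/24)·(-1) + 3/8·1 = 1/4 ✓
b·(c∘Ac): (-5/24)·1/10 + 3/8·7/18 = 1/8 ✓
b·Ac²: (-5/24)·1/5 + 3/8·1/3 = 1/12 ✓
b·A²c: 3/8·1/9 = 1/24 ✓; 4 stages ⇒ order 4.

4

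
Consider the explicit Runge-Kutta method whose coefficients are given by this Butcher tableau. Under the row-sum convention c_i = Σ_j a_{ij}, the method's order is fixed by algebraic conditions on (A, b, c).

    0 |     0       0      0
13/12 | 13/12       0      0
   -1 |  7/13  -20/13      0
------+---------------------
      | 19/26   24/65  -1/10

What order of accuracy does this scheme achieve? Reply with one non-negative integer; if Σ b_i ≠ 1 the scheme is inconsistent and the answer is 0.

3

b = (19/26, 24/65, -1/10)
c = (0, 13/12, -1)
Ac = (0, 0, -5/3)
Σ b_i: 19/26·1 + 24/65·1 + (-1/10)·1 = 1 ✓
b·c: 24/65·13/12 + (-1/10)·(-1) = 1/2 ✓
b·c²: 24/65·169/144 + (-1/10)·1 = 1/3 ✓
b·Ac: (-1/10)·(-5/3) = 1/6 ✓; 3 stages ⇒ order 3.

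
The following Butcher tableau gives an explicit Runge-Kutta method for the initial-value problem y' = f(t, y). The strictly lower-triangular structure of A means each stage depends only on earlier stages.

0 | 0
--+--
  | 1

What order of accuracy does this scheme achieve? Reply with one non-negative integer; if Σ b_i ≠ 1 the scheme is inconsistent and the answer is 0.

1

b = (1)
c = (0)
Σ b_i: 1·1 = 1 ✓; 1 stage ⇒ order 1.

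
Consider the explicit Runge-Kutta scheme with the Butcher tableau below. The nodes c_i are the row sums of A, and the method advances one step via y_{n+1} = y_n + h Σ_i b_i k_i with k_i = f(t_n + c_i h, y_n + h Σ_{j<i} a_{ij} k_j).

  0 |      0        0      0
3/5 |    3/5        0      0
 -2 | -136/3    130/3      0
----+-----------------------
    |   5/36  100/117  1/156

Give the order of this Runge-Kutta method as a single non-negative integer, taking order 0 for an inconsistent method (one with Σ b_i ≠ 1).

3

b = (5/36, 100/117, 1/156)
c = (0, 3/5, -2)
Ac = (0, 0, 26)
Σ b_i: 5/36·1 + 100/117·1 + 1/156·1 = 1 ✓
b·c: 100/117·3/5 + 1/156·(-2) = 1/2 ✓
b·c²: 100/117·9/25 + 1/156·4 = 1/3 ✓
b·Ac: 1/156·26 = 1/6 ✓; 3 stages ⇒ order 3.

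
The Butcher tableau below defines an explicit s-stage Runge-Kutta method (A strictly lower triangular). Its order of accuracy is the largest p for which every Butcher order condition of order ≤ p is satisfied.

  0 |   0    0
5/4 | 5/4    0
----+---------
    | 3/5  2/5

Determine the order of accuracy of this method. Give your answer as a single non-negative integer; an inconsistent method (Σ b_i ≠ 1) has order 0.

b = (3/5, 2/5)
c = (0, 5/4)
Σ b_i: 3/5·1 + 2/5·1 = 1 ✓
b·c: 2/5·5/4 = 1/2 ✓; 2 stages ⇒ order 2.

2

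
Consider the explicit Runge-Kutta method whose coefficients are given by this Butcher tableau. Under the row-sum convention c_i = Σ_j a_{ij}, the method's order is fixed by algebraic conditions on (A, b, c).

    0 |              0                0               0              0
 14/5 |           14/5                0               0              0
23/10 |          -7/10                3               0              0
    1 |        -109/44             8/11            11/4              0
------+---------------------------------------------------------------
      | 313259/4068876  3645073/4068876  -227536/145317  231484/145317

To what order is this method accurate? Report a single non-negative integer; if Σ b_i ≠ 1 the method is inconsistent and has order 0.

3

b = (313259/4068876, 3645073/4068876, -227536/145317, 231484/145317)
c = (0, 14/5, 23/10, 1)
Ac = (0, 0, 42/5, 3679/440)
Σ b_i: 313259/4068876·1 + 3645073/4068876·1 + (-227536/145317)·1 + 231484/145317·1 = 1 ✓
b·c: 3645073/4068876·14/5 + (-227536/145317)·23/10 + 231484/145317·1 = 1/2 ✓
b·c²: 3645073/4068876·196/25 + (-227536/145317)·529/100 + 231484/145317·1 = 1/3 ✓
b·Ac: (-227536/145317)·42/5 + 231484/145317·3679/440 = 1/6 ✓
b·c³: 3645073/4068876·2744/125 + (-227536/145317)·12167/1000 + 231484/145317·1 = 2673256/1210975 ≠ 1/4 ⇒ order 3.
b·(c∘Ac): (-227536/145317)·483/25 + 231484/145317·3679/440 = -123023681/7265850 ≠ 1/8
b·Ac²: (-227536/145317)·588/25 + 231484/145317·89097/4400 = -4428357/968780 ≠ 1/12
b·A²c: 231484/145317·231/10 = 8912134/242195 ≠ 1/24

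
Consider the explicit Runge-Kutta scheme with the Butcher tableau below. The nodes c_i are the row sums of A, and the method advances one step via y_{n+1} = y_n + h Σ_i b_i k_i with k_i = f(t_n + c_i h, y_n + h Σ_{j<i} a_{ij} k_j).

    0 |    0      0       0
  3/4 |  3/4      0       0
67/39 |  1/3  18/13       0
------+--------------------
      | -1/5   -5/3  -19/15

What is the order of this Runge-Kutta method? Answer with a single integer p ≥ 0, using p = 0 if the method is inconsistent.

0

b = (-1/5, -5/3, -19/15)
c = (0, 3/4, 67/39)
Ac = (0, 0, 27/26)
Σ b_i: (-1/5)·1 + (-5/3)·1 + (-19/15)·1 = -47/15 ≠ 1 ⇒ order 0.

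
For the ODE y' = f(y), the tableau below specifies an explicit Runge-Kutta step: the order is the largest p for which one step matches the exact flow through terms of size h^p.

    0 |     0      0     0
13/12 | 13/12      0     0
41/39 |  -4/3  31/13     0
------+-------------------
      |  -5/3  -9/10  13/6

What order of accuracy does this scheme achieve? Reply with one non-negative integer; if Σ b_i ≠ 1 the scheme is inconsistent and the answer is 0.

0

b = (-5/3, -9/10, 13/6)
c = (0, 13/12, 41/39)
Ac = (0, 0, 31/12)
Σ b_i: (-5/3)·1 + (-9/10)·1 + 13/6·1 = -2/5 ≠ 1 ⇒ order 0.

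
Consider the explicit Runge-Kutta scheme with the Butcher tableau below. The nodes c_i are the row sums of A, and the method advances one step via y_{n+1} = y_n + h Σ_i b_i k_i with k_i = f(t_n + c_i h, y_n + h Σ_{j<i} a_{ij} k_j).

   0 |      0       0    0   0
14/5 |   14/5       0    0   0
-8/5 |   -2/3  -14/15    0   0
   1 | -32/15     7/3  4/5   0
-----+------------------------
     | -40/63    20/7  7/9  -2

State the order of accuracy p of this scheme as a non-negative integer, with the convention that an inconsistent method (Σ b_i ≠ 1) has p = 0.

1

b = (-40/63, 20/7, 7/9, -2)
c = (0, 14/5, -8/5, 1)
Ac = (0, 0, -196/75, 394/75)
Σ b_i: (-40/63)·1 + 20/7·1 + 7/9·1 + (-2)·1 = 1 ✓
b·c: 20/7·14/5 + 7/9·(-8/5) + (-2)·1 = 214/45 ≠ 1/2 ⇒ order 1.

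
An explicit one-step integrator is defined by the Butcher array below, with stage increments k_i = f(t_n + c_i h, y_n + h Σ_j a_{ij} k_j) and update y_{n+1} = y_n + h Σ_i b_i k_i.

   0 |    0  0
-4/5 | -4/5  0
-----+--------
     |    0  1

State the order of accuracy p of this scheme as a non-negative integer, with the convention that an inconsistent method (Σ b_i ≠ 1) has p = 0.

1

b = (0, 1)
c = (0, -4/5)
Σ b_i: 1·1 = 1 ✓
b·c: 1·(-4/5) = -4/5 ≠ 1/2 ⇒ order 1.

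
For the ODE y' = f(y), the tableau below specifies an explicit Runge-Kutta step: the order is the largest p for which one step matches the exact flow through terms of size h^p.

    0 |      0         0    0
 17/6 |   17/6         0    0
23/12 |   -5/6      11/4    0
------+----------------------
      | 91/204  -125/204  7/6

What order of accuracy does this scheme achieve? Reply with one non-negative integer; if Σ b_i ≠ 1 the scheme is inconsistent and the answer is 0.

b = (91/204, -125/204, 7/6)
c = (0, 17/6, 23/12)
Ac = (0, 0, 187/24)
Σ b_i: 91/204·1 + (-125/204)·1 + 7/6·1 = 1 ✓
b·c: (-125/204)·17/6 + 7/6·23/12 = 1/2 ✓
b·c²: (-125/204)·289/36 + 7/6·529/144 = -547/864 ≠ 1/3 ⇒ order 2.
b·Ac: 7/6·187/24 = 1309/144 ≠ 1/6

2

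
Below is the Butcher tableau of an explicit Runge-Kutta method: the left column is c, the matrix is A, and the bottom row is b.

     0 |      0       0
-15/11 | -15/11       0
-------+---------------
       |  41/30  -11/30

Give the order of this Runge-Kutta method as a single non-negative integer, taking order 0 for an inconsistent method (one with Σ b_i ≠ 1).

2

b = (41/30, -11/30)
c = (0, -15/11)
Σ b_i: 41/30·1 + (-11/30)·1 = 1 ✓
b·c: (-11/30)·(-15/11) = 1/2 ✓; 2 stages ⇒ order 2.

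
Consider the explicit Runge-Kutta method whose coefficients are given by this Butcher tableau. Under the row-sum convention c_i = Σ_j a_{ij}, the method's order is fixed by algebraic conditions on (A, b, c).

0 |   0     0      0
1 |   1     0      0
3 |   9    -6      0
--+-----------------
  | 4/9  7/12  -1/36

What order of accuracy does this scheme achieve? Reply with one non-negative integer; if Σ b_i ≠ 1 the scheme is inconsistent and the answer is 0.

3

b = (4/9, 7/12, -1/36)
c = (0, 1, 3)
Ac = (0, 0, -6)
Σ b_i: 4/9·1 + 7/12·1 + (-1/36)·1 = 1 ✓
b·c: 7/12·1 + (-1/36)·3 = 1/2 ✓
b·c²: 7/12·1 + (-1/36)·9 = 1/3 ✓
b·Ac: (-1/36)·(-6) = 1/6 ✓; 3 stages ⇒ order 3.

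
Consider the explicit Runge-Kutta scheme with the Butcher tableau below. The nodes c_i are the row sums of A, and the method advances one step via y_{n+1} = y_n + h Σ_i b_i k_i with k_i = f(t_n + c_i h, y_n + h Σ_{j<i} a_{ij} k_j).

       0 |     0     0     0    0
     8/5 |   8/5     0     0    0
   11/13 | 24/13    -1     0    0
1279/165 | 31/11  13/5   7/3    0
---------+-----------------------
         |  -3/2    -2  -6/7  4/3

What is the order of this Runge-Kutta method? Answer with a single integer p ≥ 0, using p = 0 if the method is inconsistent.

0

b = (-3/2, -2, -6/7, 4/3)
c = (0, 8/5, 11/13, 1279/165)
Ac = (0, 0, -8/5, 5981/975)
Σ b_i: (-3/2)·1 + (-2)·1 + (-6/7)·1 + 4/3·1 = -127/42 ≠ 1 ⇒ order 0.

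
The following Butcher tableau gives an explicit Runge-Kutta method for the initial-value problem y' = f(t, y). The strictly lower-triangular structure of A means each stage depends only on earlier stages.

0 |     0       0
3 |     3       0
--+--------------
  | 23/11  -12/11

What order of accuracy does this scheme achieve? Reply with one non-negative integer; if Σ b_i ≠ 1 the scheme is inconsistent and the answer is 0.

b = (23/11, -12/11)
c = (0, 3)
Σ b_i: 23/11·1 + (-12/11)·1 = 1 ✓
b·c: (-12/11)·3 = -36/11 ≠ 1/2 ⇒ order 1.

1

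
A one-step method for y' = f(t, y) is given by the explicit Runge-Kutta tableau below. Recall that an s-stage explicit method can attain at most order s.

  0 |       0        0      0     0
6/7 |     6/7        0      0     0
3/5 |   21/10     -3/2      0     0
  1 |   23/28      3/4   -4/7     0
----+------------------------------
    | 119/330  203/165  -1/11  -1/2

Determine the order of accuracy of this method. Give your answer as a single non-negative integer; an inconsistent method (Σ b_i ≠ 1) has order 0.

2

b = (119/330, 203/165, -1/11, -1/2)
c = (0, 6/7, 3/5, 1)
Ac = (0, 0, -9/7, 3/10)
Σ b_i: 119/330·1 + 203/165·1 + (-1/11)·1 + (-1/2)·1 = 1 ✓
b·c: 203/165·6/7 + (-1/11)·3/5 + (-1/2)·1 = 1/2 ✓
b·c²: 203/165·36/49 + (-1/11)·9/25 + (-1/2)·1 = 1429/3850 ≠ 1/3 ⇒ order 2.
b·Ac: (-1/11)·(-9/7) + (-1/2)·3/10 = -51/1540 ≠ 1/6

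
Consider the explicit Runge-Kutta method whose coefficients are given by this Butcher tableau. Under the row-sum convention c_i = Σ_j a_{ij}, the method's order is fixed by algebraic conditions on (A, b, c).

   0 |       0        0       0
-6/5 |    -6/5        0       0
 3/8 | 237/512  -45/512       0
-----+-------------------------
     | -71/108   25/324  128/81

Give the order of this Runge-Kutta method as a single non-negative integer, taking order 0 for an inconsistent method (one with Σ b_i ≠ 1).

3

b = (-71/108, 25/324, 128/81)
c = (0, -6/5, 3/8)
Ac = (0, 0, 27/256)
Σ b_i: (-71/108)·1 + 25/324·1 + 128/81·1 = 1 ✓
b·c: 25/324·(-6/5) + 128/81·3/8 = 1/2 ✓
b·c²: 25/324·36/25 + 128/81·9/64 = 1/3 ✓
b·Ac: 128/81·27/256 = 1/6 ✓; 3 stages ⇒ order 3.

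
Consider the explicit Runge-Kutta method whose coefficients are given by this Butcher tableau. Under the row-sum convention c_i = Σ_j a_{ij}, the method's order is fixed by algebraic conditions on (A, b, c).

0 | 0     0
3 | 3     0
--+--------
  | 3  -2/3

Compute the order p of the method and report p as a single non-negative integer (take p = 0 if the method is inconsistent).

0

b = (3, -2/3)
c = (0, 3)
Σ b_i: 3·1 + (-2/3)·1 = 7/3 ≠ 1 ⇒ order 0.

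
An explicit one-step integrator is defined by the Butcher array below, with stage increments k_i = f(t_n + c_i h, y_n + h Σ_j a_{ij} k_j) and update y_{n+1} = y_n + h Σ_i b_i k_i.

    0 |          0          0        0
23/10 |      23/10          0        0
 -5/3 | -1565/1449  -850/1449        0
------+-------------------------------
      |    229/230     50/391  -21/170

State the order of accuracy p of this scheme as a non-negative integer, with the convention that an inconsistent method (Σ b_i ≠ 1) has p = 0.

b = (229/230, 50/391, -21/170)
c = (0, 23/10, -5/3)
Ac = (0, 0, -85/63)
Σ b_i: 229/230·1 + 50/391·1 + (-21/170)·1 = 1 ✓
b·c: 50/391·23/10 + (-21/170)·(-5/3) = 1/2 ✓
b·c²: 50/391·529/100 + (-21/170)·25/9 = 1/3 ✓
b·Ac: (-21/170)·(-85/63) = 1/6 ✓; 3 stages ⇒ order 3.

3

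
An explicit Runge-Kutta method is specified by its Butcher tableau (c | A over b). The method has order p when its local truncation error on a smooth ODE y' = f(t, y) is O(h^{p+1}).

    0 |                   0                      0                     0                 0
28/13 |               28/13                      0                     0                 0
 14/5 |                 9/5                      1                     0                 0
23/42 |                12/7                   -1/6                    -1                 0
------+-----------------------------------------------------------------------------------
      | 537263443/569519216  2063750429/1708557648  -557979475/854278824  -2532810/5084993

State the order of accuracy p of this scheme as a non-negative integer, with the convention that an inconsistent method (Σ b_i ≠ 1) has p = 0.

3

b = (537263443/569519216, 2063750429/1708557648, -557979475/854278824, -2532810/5084993)
c = (0, 28/13, 14/5, 23/42)
Ac = (0, 0, 28/13, -616/195)
Σ b_i: 537263443/569519216·1 + 2063750429/1708557648·1 + (-557979475/854278824)·1 + (-2532810/5084993)·1 = 1 ✓
b·c: 2063750429/1708557648·28/13 + (-557979475/854278824)·14/5 + (-2532810/5084993)·23/42 = 1/2 ✓
b·c²: 2063750429/1708557648·784/169 + (-557979475/854278824)·196/25 + (-2532810/5084993)·529/1764 = 1/3 ✓
b·Ac: (-557979475/854278824)·28/13 + (-2532810/5084993)·(-616/195) = 1/6 ✓
b·c³: 2063750429/1708557648·21952/2197 + (-557979475/854278824)·2744/125 + (-2532810/5084993)·12167/74088 = -195813790637/83292185340 ≠ 1/4 ⇒ order 3.
b·(c∘Ac): (-557979475/854278824)·392/65 + (-2532810/5084993)·(-1012/585) = -203430339/66104909 ≠ 1/8
b·Ac²: (-557979475/854278824)·784/169 + (-2532810/5084993)·(-109172/12675) = 1249524878/991573635 ≠ 1/12
b·A²c: (-2532810/5084993)·(-28/13) = 70918680/66104909 ≠ 1/24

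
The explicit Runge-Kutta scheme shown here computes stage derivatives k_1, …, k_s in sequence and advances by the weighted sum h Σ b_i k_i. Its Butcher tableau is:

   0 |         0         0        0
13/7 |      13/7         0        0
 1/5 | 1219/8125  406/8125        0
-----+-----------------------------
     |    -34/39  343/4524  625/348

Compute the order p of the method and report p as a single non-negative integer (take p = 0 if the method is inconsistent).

b = (-34/39, 343/4524, 625/348)
c = (0, 13/7, 1/5)
Ac = (0, 0, 58/625)
Σ b_i: (-34/39)·1 + 343/4524·1 + 625/348·1 = 1 ✓
b·c: 343/4524·13/7 + 625/348·1/5 = 1/2 ✓
b·c²: 343/4524·169/49 + 625/348·1/25 = 1/3 ✓
b·Ac: 625/348·58/625 = 1/6 ✓; 3 stages ⇒ order 3.

3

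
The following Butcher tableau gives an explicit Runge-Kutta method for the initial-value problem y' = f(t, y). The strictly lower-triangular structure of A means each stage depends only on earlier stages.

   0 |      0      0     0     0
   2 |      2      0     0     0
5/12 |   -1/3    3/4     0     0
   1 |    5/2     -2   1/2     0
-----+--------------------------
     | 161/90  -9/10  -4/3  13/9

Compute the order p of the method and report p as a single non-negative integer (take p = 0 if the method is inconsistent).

1

b = (161/90, -9/10, -4/3, 13/9)
c = (0, 2, 5/12, 1)
Ac = (0, 0, 3/2, -91/24)
Σ b_i: 161/90·1 + (-9/10)·1 + (-4/3)·1 + 13/9·1 = 1 ✓
b·c: (-9/10)·2 + (-4/3)·5/12 + 13/9·1 = -41/45 ≠ 1/2 ⇒ order 1.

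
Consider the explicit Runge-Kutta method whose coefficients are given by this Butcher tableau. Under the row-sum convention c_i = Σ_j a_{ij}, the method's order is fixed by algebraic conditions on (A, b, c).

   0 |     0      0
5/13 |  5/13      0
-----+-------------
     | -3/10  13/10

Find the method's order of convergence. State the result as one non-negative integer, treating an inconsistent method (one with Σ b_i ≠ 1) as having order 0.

b = (-3/10, 13/10)
c = (0, 5/13)
Σ b_i: (-3/10)·1 + 13/10·1 = 1 ✓
b·c: 13/10·5/13 = 1/2 ✓; 2 stages ⇒ order 2.

2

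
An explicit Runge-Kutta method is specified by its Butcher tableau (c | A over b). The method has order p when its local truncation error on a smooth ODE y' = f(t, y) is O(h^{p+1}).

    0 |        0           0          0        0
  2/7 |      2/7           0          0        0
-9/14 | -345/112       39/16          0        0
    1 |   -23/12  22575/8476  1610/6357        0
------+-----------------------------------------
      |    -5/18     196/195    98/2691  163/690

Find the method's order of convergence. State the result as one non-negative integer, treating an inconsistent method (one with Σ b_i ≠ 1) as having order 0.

b = (-5/18, 196/195, 98/2691, 163/690)
c = (0, 2/7, -9/14, 1)
Ac = (0, 0, 39/56, 195/326)
Σ b_i: (-5/18)·1 + 196/195·1 + 98/2691·1 + 163/690·1 = 1 ✓
b·c: 196/195·2/7 + 98/2691·(-9/14) + 163/690·1 = 1/2 ✓
b·c²: 196/195·4/49 + 98/2691·81/196 + 163/690·1 = 1/3 ✓
b·Ac: 98/2691·39/56 + 163/690·195/326 = 1/6 ✓
b·c³: 196/195·8/343 + 98/2691·(-729/2744) + 163/690·1 = 1/4 ✓
b·(c∘Ac): 98/2691·(-351/784) + 163/690·195/326 = 1/8 ✓
b·Ac²: 98/2691·39/196 + 163/690·105/326 = 1/12 ✓
b·A²c: 163/690·115/652 = 1/24 ✓; 4 stages ⇒ order 4.

4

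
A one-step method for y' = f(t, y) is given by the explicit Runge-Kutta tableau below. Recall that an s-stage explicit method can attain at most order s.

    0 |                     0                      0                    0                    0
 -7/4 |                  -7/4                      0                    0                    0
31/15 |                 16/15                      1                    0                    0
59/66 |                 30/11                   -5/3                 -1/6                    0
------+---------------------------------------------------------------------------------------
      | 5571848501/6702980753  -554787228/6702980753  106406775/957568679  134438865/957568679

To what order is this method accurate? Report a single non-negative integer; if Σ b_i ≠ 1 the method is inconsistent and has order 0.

b = (5571848501/6702980753, -554787228/6702980753, 106406775/957568679, 134438865/957568679)
c = (0, -7/4, 31/15, 59/66)
Ac = (0, 0, -7/4, 463/180)
Σ b_i: 5571848501/6702980753·1 + (-554787228/6702980753)·1 + 106406775/957568679·1 + 134438865/957568679·1 = 1 ✓
b·c: (-554787228/6702980753)·(-7/4) + 106406775/957568679·31/15 + 134438865/957568679·59/66 = 1/2 ✓
b·c²: (-554787228/6702980753)·49/16 + 106406775/957568679·961/225 + 134438865/957568679·3481/4356 = 1/3 ✓
b·Ac: 106406775/957568679·(-7/4) + 134438865/957568679·463/180 = 1/6 ✓
b·c³: (-554787228/6702980753)·(-343/64) + 106406775/957568679·29791/3375 + 134438865/957568679·205379/287496 = 11563571851747/7583943937680 ≠ 1/4 ⇒ order 3.
b·(c∘Ac): 106406775/957568679·(-217/60) + 134438865/957568679·27317/11880 = -5450951633/68944944888 ≠ 1/8
b·Ac²: 106406775/957568679·49/16 + 134438865/957568679·(-62813/10800) = -41042536201/86181181110 ≠ 1/12
b·A²c: 134438865/957568679·7/24 = 313690685/7660549432 ≠ 1/24

3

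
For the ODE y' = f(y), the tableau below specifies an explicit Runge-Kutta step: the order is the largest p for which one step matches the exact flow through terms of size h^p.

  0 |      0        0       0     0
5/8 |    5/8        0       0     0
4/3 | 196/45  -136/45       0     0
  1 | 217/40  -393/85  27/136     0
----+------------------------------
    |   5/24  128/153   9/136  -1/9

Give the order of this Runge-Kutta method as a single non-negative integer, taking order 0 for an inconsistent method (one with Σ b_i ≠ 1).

b = (5/24, 128/153, 9/136, -1/9)
c = (0, 5/8, 4/3, 1)
Ac = (0, 0, -17/9, -21/8)
Σ b_i: 5/24·1 + 128/153·1 + 9/136·1 + (-1/9)·1 = 1 ✓
b·c: 128/153·5/8 + 9/136·4/3 + (-1/9)·1 = 1/2 ✓
b·c²: 128/153·25/64 + 9/136·16/9 + (-1/9)·1 = 1/3 ✓
b·Ac: 9/136·(-17/9) + (-1/9)·(-21/8) = 1/6 ✓
b·c³: 128/153·125/512 + 9/136·64/27 + (-1/9)·1 = 1/4 ✓
b·(c∘Ac): 9/136·(-68/27) + (-1/9)·(-21/8) = 1/8 ✓
b·Ac²: 9/136·(-85/72) + (-1/9)·(-93/64) = 1/12 ✓
b·A²c: (-1/9)·(-3/8) = 1/24 ✓; 4 stages ⇒ order 4.

4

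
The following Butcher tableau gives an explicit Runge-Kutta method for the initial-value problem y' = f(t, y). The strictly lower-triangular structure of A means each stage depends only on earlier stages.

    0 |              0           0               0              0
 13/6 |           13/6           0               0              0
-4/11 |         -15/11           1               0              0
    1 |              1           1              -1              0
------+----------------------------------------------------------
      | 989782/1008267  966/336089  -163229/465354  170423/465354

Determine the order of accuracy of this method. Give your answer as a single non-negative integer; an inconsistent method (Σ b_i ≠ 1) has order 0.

3

b = (989782/1008267, 966/336089, -163229/465354, 170423/465354)
c = (0, 13/6, -4/11, 1)
Ac = (0, 0, 13/6, 167/66)
Σ b_i: 989782/1008267·1 + 966/336089·1 + (-163229/465354)·1 + 170423/465354·1 = 1 ✓
b·c: 966/336089·13/6 + (-163229/465354)·(-4/11) + 170423/465354·1 = 1/2 ✓
b·c²: 966/336089·169/36 + (-163229/465354)·16/121 + 170423/465354·1 = 1/3 ✓
b·Ac: (-163229/465354)·13/6 + 170423/465354·167/66 = 1/6 ✓
b·c³: 966/336089·2197/216 + (-163229/465354)·(-64/1331) + 170423/465354·1 = 4221277/10237788 ≠ 1/4 ⇒ order 3.
b·(c∘Ac): (-163229/465354)·(-26/33) + 170423/465354·167/66 = 1119653/930708 ≠ 1/8
b·Ac²: (-163229/465354)·169/36 + 170423/465354·19873/4356 = 741613/30713364 ≠ 1/12
b·A²c: 170423/465354·(-13/6) = -2215499/2792124 ≠ 1/24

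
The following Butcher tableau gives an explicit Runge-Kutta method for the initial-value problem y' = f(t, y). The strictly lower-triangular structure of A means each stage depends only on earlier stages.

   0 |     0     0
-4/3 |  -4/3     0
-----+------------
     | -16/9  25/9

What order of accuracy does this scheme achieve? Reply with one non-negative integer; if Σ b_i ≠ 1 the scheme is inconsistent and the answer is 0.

1

b = (-16/9, 25/9)
c = (0, -4/3)
Σ b_i: (-16/9)·1 + 25/9·1 = 1 ✓
b·c: 25/9·(-4/3) = -100/27 ≠ 1/2 ⇒ order 1.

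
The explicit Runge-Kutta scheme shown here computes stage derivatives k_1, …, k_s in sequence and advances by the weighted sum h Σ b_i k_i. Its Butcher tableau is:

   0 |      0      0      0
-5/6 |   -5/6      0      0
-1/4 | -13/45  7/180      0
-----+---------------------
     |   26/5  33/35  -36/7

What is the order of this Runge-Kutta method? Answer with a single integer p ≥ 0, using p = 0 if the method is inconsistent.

3

b = (26/5, 33/35, -36/7)
c = (0, -5/6, -1/4)
Ac = (0, 0, -7/216)
Σ b_i: 26/5·1 + 33/35·1 + (-36/7)·1 = 1 ✓
b·c: 33/35·(-5/6) + (-36/7)·(-1/4) = 1/2 ✓
b·c²: 33/35·25/36 + (-36/7)·1/16 = 1/3 ✓
b·Ac: (-36/7)·(-7/216) = 1/6 ✓; 3 stages ⇒ order 3.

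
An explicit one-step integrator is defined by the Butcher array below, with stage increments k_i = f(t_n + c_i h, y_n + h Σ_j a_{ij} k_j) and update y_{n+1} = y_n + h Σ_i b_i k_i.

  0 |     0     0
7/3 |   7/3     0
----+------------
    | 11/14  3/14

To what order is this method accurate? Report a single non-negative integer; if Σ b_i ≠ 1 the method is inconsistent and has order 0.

2

b = (11/14, 3/14)
c = (0, 7/3)
Σ b_i: 11/14·1 + 3/14·1 = 1 ✓
b·c: 3/14·7/3 = 1/2 ✓; 2 stages ⇒ order 2.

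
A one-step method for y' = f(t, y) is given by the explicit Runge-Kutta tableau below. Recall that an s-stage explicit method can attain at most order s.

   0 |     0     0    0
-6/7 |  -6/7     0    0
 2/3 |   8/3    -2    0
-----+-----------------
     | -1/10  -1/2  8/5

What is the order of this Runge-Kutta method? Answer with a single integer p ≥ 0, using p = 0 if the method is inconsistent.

b = (-1/10, -1/2, 8/5)
c = (0, -6/7, 2/3)
Ac = (0, 0, 12/7)
Σ b_i: (-1/10)·1 + (-1/2)·1 + 8/5·1 = 1 ✓
b·c: (-1/2)·(-6/7) + 8/5·2/3 = 157/105 ≠ 1/2 ⇒ order 1.

1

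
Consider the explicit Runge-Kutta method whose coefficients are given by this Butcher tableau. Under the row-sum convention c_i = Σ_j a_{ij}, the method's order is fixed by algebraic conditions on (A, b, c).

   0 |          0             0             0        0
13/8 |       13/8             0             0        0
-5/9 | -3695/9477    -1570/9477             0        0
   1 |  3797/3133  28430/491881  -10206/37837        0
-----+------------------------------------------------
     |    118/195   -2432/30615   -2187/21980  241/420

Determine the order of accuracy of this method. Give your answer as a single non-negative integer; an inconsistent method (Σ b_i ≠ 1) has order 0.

b = (118/195, -2432/30615, -2187/21980, 241/420)
c = (0, 13/8, -5/9, 1)
Ac = (0, 0, -785/2916, 235/964)
Σ b_i: 118/195·1 + (-2432/30615)·1 + (-2187/21980)·1 + 241/420·1 = 1 ✓
b·c: (-2432/30615)·13/8 + (-2187/21980)·(-5/9) + 241/420·1 = 1/2 ✓
b·c²: (-2432/30615)·169/64 + (-2187/21980)·25/81 + 241/420·1 = 1/3 ✓
b·Ac: (-2187/21980)·(-785/2916) + 241/420·235/964 = 1/6 ✓
b·c³: (-2432/30615)·2197/512 + (-2187/21980)·(-125/729) + 241/420·1 = 1/4 ✓
b·(c∘Ac): (-2187/21980)·3925/26244 + 241/420·235/964 = 1/8 ✓
b·Ac²: (-2187/21980)·(-10205/23328) + 241/420·535/7712 = 1/12 ✓
b·A²c: 241/420·35/482 = 1/24 ✓; 4 stages ⇒ order 4.

4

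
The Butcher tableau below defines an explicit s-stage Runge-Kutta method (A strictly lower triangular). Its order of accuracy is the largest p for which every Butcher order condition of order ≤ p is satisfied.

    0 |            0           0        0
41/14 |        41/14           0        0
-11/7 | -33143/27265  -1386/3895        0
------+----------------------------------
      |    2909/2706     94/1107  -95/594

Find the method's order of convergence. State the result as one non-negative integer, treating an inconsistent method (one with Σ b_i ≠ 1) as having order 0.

3

b = (2909/2706, 94/1107, -95/594)
c = (0, 41/14, -11/7)
Ac = (0, 0, -99/95)
Σ b_i: 2909/2706·1 + 94/1107·1 + (-95/594)·1 = 1 ✓
b·c: 94/1107·41/14 + (-95/594)·(-11/7) = 1/2 ✓
b·c²: 94/1107·1681/196 + (-95/594)·121/49 = 1/3 ✓
b·Ac: (-95/594)·(-99/95) = 1/6 ✓; 3 stages ⇒ order 3.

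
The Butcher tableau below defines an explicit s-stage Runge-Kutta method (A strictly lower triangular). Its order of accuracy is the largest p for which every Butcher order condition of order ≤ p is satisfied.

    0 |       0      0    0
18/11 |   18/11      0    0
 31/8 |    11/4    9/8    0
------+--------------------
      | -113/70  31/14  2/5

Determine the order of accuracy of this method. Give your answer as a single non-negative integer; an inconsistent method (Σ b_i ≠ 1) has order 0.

1

b = (-113/70, 31/14, 2/5)
c = (0, 18/11, 31/8)
Ac = (0, 0, 81/44)
Σ b_i: (-113/70)·1 + 31/14·1 + 2/5·1 = 1 ✓
b·c: 31/14·18/11 + 2/5·31/8 = 7967/1540 ≠ 1/2 ⇒ order 1.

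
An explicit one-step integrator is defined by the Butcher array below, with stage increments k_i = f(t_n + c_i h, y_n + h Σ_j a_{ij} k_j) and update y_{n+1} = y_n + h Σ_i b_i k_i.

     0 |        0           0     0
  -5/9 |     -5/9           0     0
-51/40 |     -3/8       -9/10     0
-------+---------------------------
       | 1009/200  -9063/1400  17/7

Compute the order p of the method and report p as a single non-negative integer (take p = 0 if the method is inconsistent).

b = (1009/200, -9063/1400, 17/7)
c = (0, -5/9, -51/40)
Ac = (0, 0, 1/2)
Σ b_i: 1009/200·1 + (-9063/1400)·1 + 17/7·1 = 1 ✓
b·c: (-9063/1400)·(-5/9) + 17/7·(-51/40) = 1/2 ✓
b·c²: (-9063/1400)·25/81 + 17/7·2601/1600 = 28079/14400 ≠ 1/3 ⇒ order 2.
b·Ac: 17/7·1/2 = 17/14 ≠ 1/6

2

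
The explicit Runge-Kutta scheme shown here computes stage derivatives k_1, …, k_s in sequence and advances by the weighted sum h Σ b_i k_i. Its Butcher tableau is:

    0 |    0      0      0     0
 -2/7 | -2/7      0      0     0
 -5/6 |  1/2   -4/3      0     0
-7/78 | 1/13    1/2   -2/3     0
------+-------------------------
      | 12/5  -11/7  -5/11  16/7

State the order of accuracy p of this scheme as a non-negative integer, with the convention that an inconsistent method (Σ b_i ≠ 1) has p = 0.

b = (12/5, -11/7, -5/11, 16/7)
c = (0, -2/7, -5/6, -7/78)
Ac = (0, 0, 8/21, 26/63)
Σ b_i: 12/5·1 + (-11/7)·1 + (-5/11)·1 + 16/7·1 = 1024/385 ≠ 1 ⇒ order 0.

0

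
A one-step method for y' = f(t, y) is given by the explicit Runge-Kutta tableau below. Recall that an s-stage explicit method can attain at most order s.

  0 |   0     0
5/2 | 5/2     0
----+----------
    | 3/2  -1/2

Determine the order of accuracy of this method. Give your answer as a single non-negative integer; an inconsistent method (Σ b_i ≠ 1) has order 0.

b = (3/2, -1/2)
c = (0, 5/2)
Σ b_i: 3/2·1 + (-1/2)·1 = 1 ✓
b·c: (-1/2)·5/2 = -5/4 ≠ 1/2 ⇒ order 1.

1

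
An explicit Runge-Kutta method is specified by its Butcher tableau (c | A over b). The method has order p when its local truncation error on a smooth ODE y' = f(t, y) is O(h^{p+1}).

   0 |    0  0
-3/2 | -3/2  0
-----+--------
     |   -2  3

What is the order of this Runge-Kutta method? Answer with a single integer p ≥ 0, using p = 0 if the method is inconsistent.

b = (-2, 3)
c = (0, -3/2)
Σ b_i: (-2)·1 + 3·1 = 1 ✓
b·c: 3·(-3/2) = -9/2 ≠ 1/2 ⇒ order 1.

1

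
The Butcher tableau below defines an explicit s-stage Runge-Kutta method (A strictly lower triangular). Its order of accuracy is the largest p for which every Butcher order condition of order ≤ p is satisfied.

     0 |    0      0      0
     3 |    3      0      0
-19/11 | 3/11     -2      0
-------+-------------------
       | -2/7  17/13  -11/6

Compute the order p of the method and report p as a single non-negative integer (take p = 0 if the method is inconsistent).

b = (-2/7, 17/13, -11/6)
c = (0, 3, -19/11)
Ac = (0, 0, -6)
Σ b_i: (-2/7)·1 + 17/13·1 + (-11/6)·1 = -443/546 ≠ 1 ⇒ order 0.

0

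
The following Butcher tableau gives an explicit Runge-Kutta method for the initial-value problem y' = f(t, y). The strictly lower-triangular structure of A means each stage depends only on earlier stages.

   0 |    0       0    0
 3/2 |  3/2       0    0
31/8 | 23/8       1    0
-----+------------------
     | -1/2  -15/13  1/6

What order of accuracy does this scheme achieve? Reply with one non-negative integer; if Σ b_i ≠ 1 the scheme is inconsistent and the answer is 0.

b = (-1/2, -15/13, 1/6)
c = (0, 3/2, 31/8)
Ac = (0, 0, 3/2)
Σ b_i: (-1/2)·1 + (-15/13)·1 + 1/6·1 = -58/39 ≠ 1 ⇒ order 0.

0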